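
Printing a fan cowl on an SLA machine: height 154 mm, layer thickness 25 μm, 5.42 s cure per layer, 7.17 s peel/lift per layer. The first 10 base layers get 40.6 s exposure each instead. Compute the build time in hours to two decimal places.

Layer count = ceil(154 / 0.025) = 6160.
Burn-in layers = 10 × (40.6 + 7.17) = 477.7 s.
Remaining layers = 6150 × (5.42 + 7.17), so 77428.5 s.
Total = 477.7 + 77428.5 = 77906.2 s = 21.64 hours.

21.64 hours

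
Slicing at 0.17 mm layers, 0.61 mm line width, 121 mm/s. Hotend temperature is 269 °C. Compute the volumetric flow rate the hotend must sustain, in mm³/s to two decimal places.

12.55

Bead cross-section = 0.17 × 0.61 = 0.1037 mm².
Volumetric flow = 121 × 0.1037 = 12.55 mm³/s.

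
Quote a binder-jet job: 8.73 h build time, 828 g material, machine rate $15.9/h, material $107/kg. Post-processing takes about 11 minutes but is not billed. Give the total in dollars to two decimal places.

Machine cost = 15.9 × 8.73, so $138.807.
Feedstock cost = 107 × 828/1000, so $88.596.
Total = 138.807 + 88.596 = 227.403 ≈ $227.40.

$227.40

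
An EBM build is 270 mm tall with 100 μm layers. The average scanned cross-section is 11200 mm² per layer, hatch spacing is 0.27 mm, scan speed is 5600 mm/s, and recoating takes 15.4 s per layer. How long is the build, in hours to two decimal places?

17.11 hours

Layer count = ceil(270 / 0.1) = 2700.
Scan path per layer: 11200 / 0.27 → 41481.5 mm.
Beam time per layer = 41481.5 / 5600, so 7.4074 s.
Per-layer time = 7.4074 + 15.4 = 22.8074 s.
Build time = 2700 × 22.8074 = 61579.98 s = 17.11 hours.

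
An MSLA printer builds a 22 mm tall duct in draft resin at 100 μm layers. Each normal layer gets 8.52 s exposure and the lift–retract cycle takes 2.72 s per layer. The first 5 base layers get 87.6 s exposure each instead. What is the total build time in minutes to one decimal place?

Layers = ⌈22/0.1⌉ = 220.
Bottom layers: 5 × (87.6 + 2.72) → 451.6 s.
Remaining layers = 215 × (8.52 + 2.72), so 2416.6 s.
Total = 451.6 + 2416.6 = 2868.2 s = 47.8 minutes.

47.8 minutes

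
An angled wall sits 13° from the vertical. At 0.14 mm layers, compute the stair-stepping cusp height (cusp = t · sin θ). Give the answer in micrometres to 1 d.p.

31.5 μm

Cusp = layer height × sin(13°) = 0.14 × 0.2250 = 0.0315 mm = 31.5 μm.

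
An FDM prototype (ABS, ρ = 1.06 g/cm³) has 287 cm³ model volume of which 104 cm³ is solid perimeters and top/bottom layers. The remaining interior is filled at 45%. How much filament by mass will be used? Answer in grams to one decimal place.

197.5 g

Interior volume: 287 − 104 → 183 cm³.
Infill deposited = 0.45 × 183, so 82.35 cm³.
Total extruded = 104 + 82.35 = 186.35 cm³.
Mass: 186.35 × 1.06 → 197.531 g.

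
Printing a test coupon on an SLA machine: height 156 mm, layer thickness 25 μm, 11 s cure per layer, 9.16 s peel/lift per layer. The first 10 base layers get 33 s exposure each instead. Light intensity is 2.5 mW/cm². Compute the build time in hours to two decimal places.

35.01 hours

Number of layers: 156 / 0.025 → 6240 (rounded up).
Bottom layers = 10 × (33 + 9.16), so 421.6 s.
Regular layers: 6230 × (11 + 9.16) → 125596.8 s.
Sum: 421.6 + 125596.8 = 126018.4 s → 35.01 hours.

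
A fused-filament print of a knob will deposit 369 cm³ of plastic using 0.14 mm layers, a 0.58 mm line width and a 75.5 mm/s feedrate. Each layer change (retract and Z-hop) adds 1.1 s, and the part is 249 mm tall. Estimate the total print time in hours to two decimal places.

Extrusion cross-section = 0.14 × 0.58 = 0.0812 mm².
Total extruded path = 369000/0.0812 = 4544335 mm.
Time extruding = 4544335 / 75.5, so 60189.9 s.
Number of layers: 249 / 0.14 → 1779 (rounded up).
Z-hop total = 1779 × 1.1 = 1956.9 s.
Total = 60189.9 + 1956.9 = 62146.8 s = 17.26 hours.

17.26 hours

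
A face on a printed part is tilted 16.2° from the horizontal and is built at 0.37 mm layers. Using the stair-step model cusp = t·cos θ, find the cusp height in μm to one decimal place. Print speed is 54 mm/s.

355.3 μm

cos(16.2°) = 0.9603, so cusp = 0.37 × 0.9603 = 0.355311 mm → 355.3 μm.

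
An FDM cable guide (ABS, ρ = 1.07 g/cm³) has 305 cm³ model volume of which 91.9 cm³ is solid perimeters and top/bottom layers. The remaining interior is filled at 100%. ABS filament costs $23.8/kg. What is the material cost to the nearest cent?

Volume inside the shell = 305 − 91.9, so 213.1 cm³.
Infill deposited = 1.00 × 213.1, so 213.1 cm³.
Deposited volume: 91.9 + 213.1 → 305 cm³.
Mass: 305 × 1.07 → 326.35 g.
At $23.8/kg: 326.35/1000 × 23.8 = $7.77.

$7.77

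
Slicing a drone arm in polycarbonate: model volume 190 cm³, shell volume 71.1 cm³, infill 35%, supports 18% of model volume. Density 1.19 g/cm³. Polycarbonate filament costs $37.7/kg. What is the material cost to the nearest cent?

$6.59

Volume inside the shell = 190 − 71.1 = 118.9 cm³.
Deposited infill = 0.35 × 118.9 = 41.615 cm³.
Support = 0.18 × 190, so 34.2 cm³.
Deposited volume = 71.1 + 41.615 + 34.2 = 146.915 cm³.
Mass = 146.915 × 1.19 = 174.82885 g.
At $37.7/kg: 174.82885/1000 × 37.7 = $6.59.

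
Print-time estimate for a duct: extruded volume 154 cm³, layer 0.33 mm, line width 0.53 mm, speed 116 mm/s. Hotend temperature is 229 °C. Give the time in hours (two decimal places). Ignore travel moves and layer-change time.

2.11 hours

Line area = 0.33 × 0.53 = 0.1749 mm².
Path length: 154000 mm³ / 0.1749 mm² → 880503.1 mm.
Time extruding: 880503.1 / 116 → 7590.5 s.
In the requested units: 7590.5 s = 2.11 hours.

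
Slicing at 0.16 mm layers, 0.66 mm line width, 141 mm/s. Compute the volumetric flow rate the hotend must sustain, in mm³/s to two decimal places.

Bead cross-section: 0.16 × 0.66 → 0.1056 mm².
Q = v·A = 141 × 0.1056 = 14.89 mm³/s.

14.89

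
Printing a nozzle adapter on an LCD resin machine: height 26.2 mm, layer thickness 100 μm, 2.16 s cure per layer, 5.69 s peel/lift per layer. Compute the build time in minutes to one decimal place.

34.3 minutes

Layer count = ceil(26.2 / 0.1) = 262.
Each layer takes = 2.16 + 5.69 = 7.85 s.
Build time: 262 × 7.85 s = 2056.7 s, i.e. 34.3 minutes.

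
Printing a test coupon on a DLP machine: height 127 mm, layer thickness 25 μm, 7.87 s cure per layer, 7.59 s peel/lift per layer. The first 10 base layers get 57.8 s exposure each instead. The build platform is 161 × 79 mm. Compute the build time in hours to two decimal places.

Number of layers: 127 / 0.025 → 5080 (rounded up).
Bottom layers = 10 × (57.8 + 7.59) = 653.9 s.
Regular layers = 5070 × (7.87 + 7.59), so 78382.2 s.
Total = 653.9 + 78382.2 = 79036.1 s = 21.95 hours.

21.95 hours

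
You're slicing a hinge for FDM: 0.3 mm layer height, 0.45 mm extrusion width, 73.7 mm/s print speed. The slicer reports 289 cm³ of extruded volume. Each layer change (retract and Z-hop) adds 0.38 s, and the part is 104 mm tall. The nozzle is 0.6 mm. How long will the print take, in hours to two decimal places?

Bead cross-section: 0.3 × 0.45 → 0.135 mm².
Path length: 289000 mm³ / 0.135 mm² → 2140740.7 mm.
Extrusion time = 2140740.7 / 73.7 = 29046.7 s.
Number of layers: 104 / 0.3 → 347 (rounded up).
Z-hop total = 347 × 0.38, so 131.86 s.
Altogether 29046.7 + 131.86 = 29178.56 s, i.e. 8.11 hours.

8.11 hours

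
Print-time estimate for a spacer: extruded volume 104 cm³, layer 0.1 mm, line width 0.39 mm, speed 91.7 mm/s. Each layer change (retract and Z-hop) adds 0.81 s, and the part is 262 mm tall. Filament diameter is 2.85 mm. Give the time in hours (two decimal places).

Bead cross-section: 0.1 × 0.39 → 0.039 mm².
Total extruded path = 104000/0.039 = 2666666.7 mm.
Print-move time = 2666666.7 / 91.7 = 29080.3 s.
Layers = ⌈262/0.1⌉ = 2620.
Layer-change overhead: 2620 × 0.81 → 2122.2 s.
Total = 29080.3 + 2122.2 = 31202.5 s = 8.67 hours.

8.67 hours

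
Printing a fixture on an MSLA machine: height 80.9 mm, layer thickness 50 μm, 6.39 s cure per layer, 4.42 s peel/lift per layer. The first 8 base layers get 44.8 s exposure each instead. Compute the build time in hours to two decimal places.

4.94 hours

Number of layers: 80.9 / 0.05 → 1618 (rounded up).
Burn-in layers = 8 × (44.8 + 4.42) = 393.76 s.
Normal layers = 1610 × (6.39 + 4.42) = 17404.1 s.
Sum: 393.76 + 17404.1 = 17797.86 s → 4.94 hours.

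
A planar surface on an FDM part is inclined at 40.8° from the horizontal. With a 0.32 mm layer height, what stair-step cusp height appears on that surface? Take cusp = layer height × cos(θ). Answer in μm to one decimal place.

cos(40.8°) = 0.7570, so cusp = 0.32 × 0.7570 = 0.24224 mm → 242.2 μm.

242.2 μm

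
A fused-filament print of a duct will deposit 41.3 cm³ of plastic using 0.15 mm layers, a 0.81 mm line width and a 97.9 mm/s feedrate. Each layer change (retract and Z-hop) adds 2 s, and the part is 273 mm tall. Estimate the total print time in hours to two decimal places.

1.98 hours

Bead cross-section = 0.15 × 0.81, so 0.1215 mm².
Total extruded path = 41300/0.1215 = 339917.7 mm.
Time extruding = 339917.7 / 97.9 = 3472.1 s.
Layers = ⌈273/0.15⌉ = 1820.
Non-print overhead = 1820 × 2 = 3640 s.
Total = 3472.1 + 3640 = 7112.1 s = 1.98 hours.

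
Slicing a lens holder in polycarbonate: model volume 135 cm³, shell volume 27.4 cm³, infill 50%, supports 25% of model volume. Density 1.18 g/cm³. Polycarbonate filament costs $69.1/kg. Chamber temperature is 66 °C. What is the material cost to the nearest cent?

Infill region = 135 − 27.4, so 107.6 cm³.
Infill deposited: 0.50 × 107.6 → 53.8 cm³.
Support = 0.25 × 135 = 33.75 cm³.
Deposited volume: 27.4 + 53.8 + 33.75 → 114.95 cm³.
Mass = 114.95 × 1.18 = 135.641 g.
Cost = 135.641 g / 1000 × $69.1/kg = $9.37.

$9.37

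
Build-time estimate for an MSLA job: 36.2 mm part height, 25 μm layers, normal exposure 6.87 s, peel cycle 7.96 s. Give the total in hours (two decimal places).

5.96 hours

Layers = ⌈36.2/0.025⌉ = 1448.
Per-layer time = 6.87 + 7.96, so 14.83 s.
Total = 1448 × 14.83 = 21473.84 s = 5.96 hours.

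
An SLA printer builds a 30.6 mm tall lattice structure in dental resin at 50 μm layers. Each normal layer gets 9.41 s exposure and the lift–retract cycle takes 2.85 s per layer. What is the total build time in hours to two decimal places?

2.08 hours

Number of layers: 30.6 / 0.05 → 612 (rounded up).
Cycle time = 9.41 + 2.85, so 12.26 s.
Total = 612 × 12.26 = 7503.12 s = 2.08 hours.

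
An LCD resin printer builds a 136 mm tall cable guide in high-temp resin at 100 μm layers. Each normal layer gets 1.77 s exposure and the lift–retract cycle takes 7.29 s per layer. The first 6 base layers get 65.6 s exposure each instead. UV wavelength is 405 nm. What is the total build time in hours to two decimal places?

Layer count = ceil(136 / 0.1) = 1360.
Burn-in layers = 6 × (65.6 + 7.29) = 437.34 s.
Regular layers = 1354 × (1.77 + 7.29), so 12267.24 s.
Total = 437.34 + 12267.24 = 12704.58 s = 3.53 hours.

3.53 hours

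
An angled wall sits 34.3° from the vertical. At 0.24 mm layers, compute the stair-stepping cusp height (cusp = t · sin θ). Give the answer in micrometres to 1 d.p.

135.2 μm

Cusp = layer height × sin(34.3°) = 0.24 × 0.5635 = 0.13524 mm = 135.2 μm.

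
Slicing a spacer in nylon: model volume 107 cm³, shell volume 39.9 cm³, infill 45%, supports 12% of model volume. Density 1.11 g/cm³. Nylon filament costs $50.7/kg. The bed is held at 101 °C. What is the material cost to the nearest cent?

Interior volume = 107 − 39.9, so 67.1 cm³.
Infill volume: 0.45 × 67.1 → 30.195 cm³.
Support: 0.12 × 107 → 12.84 cm³.
Deposited volume = 39.9 + 30.195 + 12.84, so 82.935 cm³.
Mass = 82.935 × 1.11, so 92.05785 g.
At $50.7/kg: 92.05785/1000 × 50.7 = $4.67.

$4.67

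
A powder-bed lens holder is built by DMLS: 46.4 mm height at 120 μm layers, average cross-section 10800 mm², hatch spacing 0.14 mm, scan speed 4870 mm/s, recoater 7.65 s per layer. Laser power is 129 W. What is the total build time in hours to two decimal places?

Layers = ⌈46.4/0.12⌉ = 387.
Per-layer scan distance = 10800 / 0.14, so 77142.9 mm.
Scan time per layer = 77142.9 / 4870 = 15.8404 s.
Layer cycle: 15.8404 + 7.65 → 23.4904 s.
Build time = 387 × 23.4904 = 9090.7848 s = 2.53 hours.

2.53 hours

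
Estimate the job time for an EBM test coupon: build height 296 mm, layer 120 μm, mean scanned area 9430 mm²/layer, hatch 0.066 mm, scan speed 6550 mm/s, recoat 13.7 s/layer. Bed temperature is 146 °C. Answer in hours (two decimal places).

24.34 hours

Number of layers: 296 / 0.12 → 2467 (rounded up).
Scan path per layer = 9430 / 0.066, so 142878.8 mm.
Per-layer scan time = 142878.8 / 6550, so 21.8136 s.
Layer cycle = 21.8136 + 13.7, so 35.5136 s.
2467 layers × 35.5136 s/layer = 87612.0512 s, i.e. 24.34 hours.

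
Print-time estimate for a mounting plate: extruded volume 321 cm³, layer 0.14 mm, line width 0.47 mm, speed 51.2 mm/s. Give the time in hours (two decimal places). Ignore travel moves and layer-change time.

Extrusion cross-section = 0.14 × 0.47, so 0.0658 mm².
Path length: 321000 mm³ / 0.0658 mm² → 4878419.5 mm.
Time extruding: 4878419.5 / 51.2 → 95281.6 s.
That's 95281.6 s → 26.47 hours.

26.47 hours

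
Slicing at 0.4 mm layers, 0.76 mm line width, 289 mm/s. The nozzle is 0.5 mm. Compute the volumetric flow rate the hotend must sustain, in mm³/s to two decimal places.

A = 0.4 × 0.76 = 0.304 mm².
Q = v·A = 289 × 0.304 = 87.86 mm³/s.

87.86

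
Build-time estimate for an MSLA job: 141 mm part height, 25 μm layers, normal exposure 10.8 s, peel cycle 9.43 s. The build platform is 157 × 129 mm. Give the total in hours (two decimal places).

Number of layers: 141 / 0.025 → 5640 (rounded up).
Cycle time = 10.8 + 9.43 = 20.23 s.
Build time: 5640 × 20.23 s = 114097.2 s, i.e. 31.69 hours.

31.69 hours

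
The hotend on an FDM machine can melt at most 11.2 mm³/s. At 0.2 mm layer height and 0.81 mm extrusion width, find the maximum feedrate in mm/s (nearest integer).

A = 0.2 × 0.81, so 0.162 mm².
Max speed = 11.2 / 0.162 = 69.14 ≈ 69 mm/s.

69 mm/s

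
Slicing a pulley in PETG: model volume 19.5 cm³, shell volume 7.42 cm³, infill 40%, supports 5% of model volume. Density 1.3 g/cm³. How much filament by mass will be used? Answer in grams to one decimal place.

Infill region = 19.5 − 7.42, so 12.08 cm³.
Infill volume: 0.40 × 12.08 → 4.832 cm³.
Support: 0.05 × 19.5 → 0.975 cm³.
Total extruded = 7.42 + 4.832 + 0.975, so 13.227 cm³.
Mass: 13.227 × 1.3 → 17.1951 g.

17.2 g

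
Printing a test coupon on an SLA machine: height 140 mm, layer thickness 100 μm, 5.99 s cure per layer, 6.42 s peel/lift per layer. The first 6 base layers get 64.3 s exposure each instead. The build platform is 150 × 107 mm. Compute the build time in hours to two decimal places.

4.92 hours

Layers = ⌈140/0.1⌉ = 1400.
Burn-in layers = 6 × (64.3 + 6.42) = 424.32 s.
Remaining layers = 1394 × (5.99 + 6.42), so 17299.54 s.
Sum: 424.32 + 17299.54 = 17723.86 s → 4.92 hours.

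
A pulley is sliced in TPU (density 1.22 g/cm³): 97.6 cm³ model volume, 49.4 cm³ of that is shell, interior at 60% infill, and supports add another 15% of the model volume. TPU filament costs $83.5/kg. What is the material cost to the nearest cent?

$9.47

Infill region: 97.6 − 49.4 → 48.2 cm³.
Deposited infill: 0.60 × 48.2 → 28.92 cm³.
Support = 0.15 × 97.6, so 14.64 cm³.
Total printed volume: 49.4 + 28.92 + 14.64 → 92.96 cm³.
Mass = 92.96 × 1.22, so 113.4112 g.
At $83.5/kg: 113.4112/1000 × 83.5 = $9.47.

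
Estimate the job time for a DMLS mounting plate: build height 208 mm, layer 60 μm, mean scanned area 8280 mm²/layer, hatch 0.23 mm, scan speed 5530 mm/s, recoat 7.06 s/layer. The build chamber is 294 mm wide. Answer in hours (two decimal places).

Number of layers: 208 / 0.06 → 3467 (rounded up).
Per-layer scan distance = 8280 / 0.23, so 36000 mm.
Laser time per layer = 36000 / 5530, so 6.5099 s.
Per-layer time = 6.5099 + 7.06, so 13.5699 s.
3467 layers × 13.5699 s/layer = 47046.8433 s, i.e. 13.07 hours.

13.07 hours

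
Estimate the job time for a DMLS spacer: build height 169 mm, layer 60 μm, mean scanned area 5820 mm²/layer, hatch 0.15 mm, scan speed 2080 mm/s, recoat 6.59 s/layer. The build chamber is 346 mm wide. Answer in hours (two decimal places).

19.75 hours

Layers = ⌈169/0.06⌉ = 2817.
Per-layer scan distance = 5820 / 0.15, so 38800 mm.
Scan time per layer: 38800 / 2080 → 18.6538 s.
Per-layer time = 18.6538 + 6.59 = 25.2438 s.
Total: 2817 × 25.2438 s = 71111.7846 s → 19.75 hours.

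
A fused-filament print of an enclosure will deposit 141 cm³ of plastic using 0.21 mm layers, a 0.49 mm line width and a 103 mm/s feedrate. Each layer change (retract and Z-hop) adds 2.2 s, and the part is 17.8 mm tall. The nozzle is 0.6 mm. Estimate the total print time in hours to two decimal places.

Line area: 0.21 × 0.49 → 0.1029 mm².
Toolpath length = 141 cm³ / 0.1029 mm² = 141000 / 0.1029 = 1370262.4 mm.
Extrusion time: 1370262.4 / 103 → 13303.5 s.
Number of layers: 17.8 / 0.21 → 85 (rounded up).
Non-print overhead = 85 × 2.2, so 187 s.
Altogether 13303.5 + 187 = 13490.5 s, i.e. 3.75 hours.

3.75 hours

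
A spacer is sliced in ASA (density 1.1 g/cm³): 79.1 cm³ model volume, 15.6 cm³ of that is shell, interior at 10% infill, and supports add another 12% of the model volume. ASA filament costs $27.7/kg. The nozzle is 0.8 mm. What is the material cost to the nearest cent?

Infill region: 79.1 − 15.6 → 63.5 cm³.
Infill deposited = 0.10 × 63.5, so 6.35 cm³.
Support = 0.12 × 79.1, so 9.492 cm³.
Total printed volume = 15.6 + 6.35 + 9.492 = 31.442 cm³.
Mass = 31.442 × 1.1, so 34.5862 g.
At $27.7/kg: 34.5862/1000 × 27.7 = $0.96.

$0.96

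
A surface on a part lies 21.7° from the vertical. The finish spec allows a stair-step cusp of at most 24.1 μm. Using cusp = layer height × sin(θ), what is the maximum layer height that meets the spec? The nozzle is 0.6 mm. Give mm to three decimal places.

t = h_c / sin θ = 0.0241 / 0.3697 = 0.065 mm.

0.065 mm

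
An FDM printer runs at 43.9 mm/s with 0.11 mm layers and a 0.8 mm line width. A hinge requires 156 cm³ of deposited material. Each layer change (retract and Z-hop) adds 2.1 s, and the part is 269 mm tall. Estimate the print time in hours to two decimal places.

Line area = 0.11 × 0.8 = 0.088 mm².
Path length: 156000 mm³ / 0.088 mm² → 1772727.3 mm.
Extrusion time = 1772727.3 / 43.9, so 40381 s.
Layers = ⌈269/0.11⌉ = 2446.
Layer-change overhead: 2446 × 2.1 → 5136.6 s.
Altogether 40381 + 5136.6 = 45517.6 s, i.e. 12.64 hours.

12.64 hours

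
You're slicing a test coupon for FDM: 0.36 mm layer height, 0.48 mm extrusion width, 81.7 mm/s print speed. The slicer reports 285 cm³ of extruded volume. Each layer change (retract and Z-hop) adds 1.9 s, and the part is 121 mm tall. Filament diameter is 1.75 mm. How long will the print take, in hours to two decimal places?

Bead cross-section: 0.36 × 0.48 → 0.1728 mm².
Toolpath length = 285 cm³ / 0.1728 mm² = 285000 / 0.1728 = 1649305.6 mm.
Print-move time = 1649305.6 / 81.7 = 20187.3 s.
Layer count = ceil(121 / 0.36) = 337.
Z-hop total = 337 × 1.9 = 640.3 s.
Altogether 20187.3 + 640.3 = 20827.6 s, i.e. 5.79 hours.

5.79 hours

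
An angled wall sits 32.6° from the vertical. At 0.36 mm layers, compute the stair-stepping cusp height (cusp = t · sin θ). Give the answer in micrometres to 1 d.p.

sin(32.6°) = 0.5388, so cusp = 0.36 × 0.5388 = 0.193968 mm → 194.0 μm.

194.0 μm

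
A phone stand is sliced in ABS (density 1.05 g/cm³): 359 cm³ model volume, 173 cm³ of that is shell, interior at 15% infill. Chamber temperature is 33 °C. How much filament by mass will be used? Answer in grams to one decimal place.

Infill region: 359 − 173 → 186 cm³.
Infill volume: 0.15 × 186 → 27.9 cm³.
Total extruded: 173 + 27.9 → 200.9 cm³.
Mass = 200.9 × 1.05, so 210.945 g.

210.9 g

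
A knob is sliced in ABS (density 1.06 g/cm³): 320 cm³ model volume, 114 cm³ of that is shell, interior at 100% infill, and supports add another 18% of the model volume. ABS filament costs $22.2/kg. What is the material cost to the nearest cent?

Interior volume = 320 − 114 = 206 cm³.
Infill volume: 1.00 × 206 → 206 cm³.
Support = 0.18 × 320, so 57.6 cm³.
Deposited volume = 114 + 206 + 57.6 = 377.6 cm³.
Mass = 377.6 × 1.06, so 400.256 g.
Cost = 400.256 g / 1000 × $22.2/kg = $8.89.

$8.89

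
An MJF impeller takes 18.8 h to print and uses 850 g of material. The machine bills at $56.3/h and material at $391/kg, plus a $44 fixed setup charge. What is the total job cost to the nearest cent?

$1434.79

Machine cost = 56.3 × 18.8 = $1058.44.
Material cost = 391 × 850/1000, so $332.35.
Total = 1058.44 + 332.35 + 44 = $1434.79.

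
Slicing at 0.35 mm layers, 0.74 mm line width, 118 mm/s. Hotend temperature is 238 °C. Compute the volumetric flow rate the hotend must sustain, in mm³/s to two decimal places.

30.56

Extrusion cross-section = 0.35 × 0.74 = 0.259 mm².
Q = v·A = 118 × 0.259 = 30.56 mm³/s.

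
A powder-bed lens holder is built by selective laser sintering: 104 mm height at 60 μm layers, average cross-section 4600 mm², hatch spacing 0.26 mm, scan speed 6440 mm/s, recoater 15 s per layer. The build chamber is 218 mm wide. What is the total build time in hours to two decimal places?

8.55 hours

Layer count = ceil(104 / 0.06) = 1734.
Scan path per layer = 4600 / 0.26, so 17692.3 mm.
Per-layer scan time: 17692.3 / 6440 → 2.7473 s.
Per-layer time = 2.7473 + 15, so 17.7473 s.
Total: 1734 × 17.7473 s = 30773.8182 s → 8.55 hours.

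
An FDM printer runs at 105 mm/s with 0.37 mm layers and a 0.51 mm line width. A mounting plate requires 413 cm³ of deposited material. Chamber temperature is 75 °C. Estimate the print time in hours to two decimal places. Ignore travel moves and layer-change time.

5.79 hours

Extrusion cross-section = 0.37 × 0.51, so 0.1887 mm².
Total extruded path = 413000/0.1887 = 2188659.2 mm.
Print-move time = 2188659.2 / 105, so 20844.4 s.
In the requested units: 20844.4 s = 5.79 hours.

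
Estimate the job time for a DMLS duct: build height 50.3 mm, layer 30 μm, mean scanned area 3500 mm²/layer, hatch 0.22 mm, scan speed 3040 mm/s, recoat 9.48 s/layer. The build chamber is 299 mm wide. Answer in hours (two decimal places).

Number of layers: 50.3 / 0.03 → 1677 (rounded up).
Scan path per layer = 3500 / 0.22 = 15909.1 mm.
Scan time per layer = 15909.1 / 3040 = 5.2333 s.
Time per layer = 5.2333 + 9.48, so 14.7133 s.
Total: 1677 × 14.7133 s = 24674.2041 s → 6.85 hours.

6.85 hours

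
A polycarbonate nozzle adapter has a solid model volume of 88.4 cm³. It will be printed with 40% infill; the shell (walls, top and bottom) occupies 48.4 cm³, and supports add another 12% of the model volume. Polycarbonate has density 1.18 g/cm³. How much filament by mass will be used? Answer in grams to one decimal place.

88.5 g

Interior volume = 88.4 − 48.4, so 40 cm³.
Infill deposited: 0.40 × 40 → 16 cm³.
Support: 0.12 × 88.4 → 10.608 cm³.
Deposited volume = 48.4 + 16 + 10.608 = 75.008 cm³.
Mass: 75.008 × 1.18 → 88.50944 g.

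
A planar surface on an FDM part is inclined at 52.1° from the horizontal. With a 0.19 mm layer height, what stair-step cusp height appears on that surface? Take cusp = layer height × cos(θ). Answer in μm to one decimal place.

cos(52.1°) = 0.6143, so cusp = 0.19 × 0.6143 = 0.116717 mm → 116.7 μm.

116.7 μm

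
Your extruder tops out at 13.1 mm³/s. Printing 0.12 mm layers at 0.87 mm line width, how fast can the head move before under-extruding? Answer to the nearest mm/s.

A: 0.12 × 0.87 → 0.1044 mm².
Max speed = 13.1 / 0.1044 = 125.48 ≈ 125 mm/s.

125 mm/s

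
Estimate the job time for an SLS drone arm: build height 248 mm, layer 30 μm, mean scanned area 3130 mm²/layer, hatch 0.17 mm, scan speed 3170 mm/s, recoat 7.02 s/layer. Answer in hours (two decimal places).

Number of layers: 248 / 0.03 → 8267 (rounded up).
Per-layer scan distance: 3130 / 0.17 → 18411.8 mm.
Per-layer scan time = 18411.8 / 3170, so 5.8081 s.
Time per layer = 5.8081 + 7.02, so 12.8281 s.
8267 layers × 12.8281 s/layer = 106049.9027 s, i.e. 29.46 hours.

29.46 hours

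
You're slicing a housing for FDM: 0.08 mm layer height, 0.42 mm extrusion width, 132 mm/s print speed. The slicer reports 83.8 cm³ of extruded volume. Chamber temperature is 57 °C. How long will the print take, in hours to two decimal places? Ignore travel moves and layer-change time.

Line area = 0.08 × 0.42, so 0.0336 mm².
Total extruded path = 83800/0.0336 = 2494047.6 mm.
Time extruding = 2494047.6 / 132, so 18894.3 s.
18894.3 s = 5.25 hours.

5.25 hours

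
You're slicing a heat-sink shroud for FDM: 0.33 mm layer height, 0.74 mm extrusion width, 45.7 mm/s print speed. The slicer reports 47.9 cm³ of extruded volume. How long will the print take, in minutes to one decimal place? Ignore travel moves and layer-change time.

Line area: 0.33 × 0.74 → 0.2442 mm².
Total extruded path = 47900/0.2442 = 196150.7 mm.
Extrusion time = 196150.7 / 45.7, so 4292.1 s.
4292.1 s = 71.5 minutes.

71.5 minutes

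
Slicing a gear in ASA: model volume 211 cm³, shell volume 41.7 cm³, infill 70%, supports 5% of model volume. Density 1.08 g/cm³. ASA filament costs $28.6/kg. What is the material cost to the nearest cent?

Volume inside the shell = 211 − 41.7 = 169.3 cm³.
Infill volume: 0.70 × 169.3 → 118.51 cm³.
Support = 0.05 × 211 = 10.55 cm³.
Total printed volume = 41.7 + 118.51 + 10.55 = 170.76 cm³.
Mass = 170.76 × 1.08 = 184.4208 g.
Cost = 184.4208 g / 1000 × $28.6/kg = $5.27.

$5.27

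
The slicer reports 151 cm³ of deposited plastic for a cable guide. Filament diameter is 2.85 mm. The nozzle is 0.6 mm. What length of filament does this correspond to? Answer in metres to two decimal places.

23.67 m

Cross-section of 2.85 mm filament: π·(2.85/2)² = 6.3794 mm².
Length = 151 cm³ / 6.3794 mm² = 151000 / 6.3794 = 23669.94 mm = 23.67 m.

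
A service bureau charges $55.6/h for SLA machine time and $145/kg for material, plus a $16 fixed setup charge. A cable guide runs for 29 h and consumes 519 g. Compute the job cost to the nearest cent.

$1703.66

Machine-time cost: 55.6 × 29 → $1612.40.
Feedstock cost = 145 × 519/1000 = $75.255.
Adding setup: 1612.40 + 75.255 + 16 → 1703.655 ≈ $1703.66.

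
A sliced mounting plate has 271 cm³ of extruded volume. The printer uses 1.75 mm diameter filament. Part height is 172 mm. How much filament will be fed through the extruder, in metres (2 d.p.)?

Filament cross-section = π × (1.75/2)² = 2.4053 mm².
L = 271000 mm³ / 2.4053 mm² = 112667.86 mm, i.e. 112.67 m.

112.67 m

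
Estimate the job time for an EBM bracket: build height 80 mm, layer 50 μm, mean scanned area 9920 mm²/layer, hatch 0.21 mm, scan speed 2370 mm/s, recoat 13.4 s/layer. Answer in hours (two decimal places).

Layer count = ceil(80 / 0.05) = 1600.
Hatch length per layer: 9920 / 0.21 → 47238.1 mm.
Beam time per layer = 47238.1 / 2370, so 19.9317 s.
Time per layer = 19.9317 + 13.4 = 33.3317 s.
Total: 1600 × 33.3317 s = 53330.72 s → 14.81 hours.

14.81 hours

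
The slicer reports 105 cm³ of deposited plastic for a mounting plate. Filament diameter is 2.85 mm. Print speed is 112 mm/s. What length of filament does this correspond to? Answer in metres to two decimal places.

16.46 m

A = π r² = π × 1.425² = 6.3794 mm².
Length = 105 cm³ / 6.3794 mm² = 105000 / 6.3794 = 16459.23 mm = 16.46 m.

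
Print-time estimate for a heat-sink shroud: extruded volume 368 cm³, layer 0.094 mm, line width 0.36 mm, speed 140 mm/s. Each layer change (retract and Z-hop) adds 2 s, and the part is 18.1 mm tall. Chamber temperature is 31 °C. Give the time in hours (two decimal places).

Bead cross-section = 0.094 × 0.36, so 0.03384 mm².
Path length: 368000 mm³ / 0.03384 mm² → 10874704.5 mm.
Extrusion time = 10874704.5 / 140 = 77676.5 s.
Layers = ⌈18.1/0.094⌉ = 193.
Z-hop total: 193 × 2 → 386 s.
Altogether 77676.5 + 386 = 78062.5 s, i.e. 21.68 hours.

21.68 hours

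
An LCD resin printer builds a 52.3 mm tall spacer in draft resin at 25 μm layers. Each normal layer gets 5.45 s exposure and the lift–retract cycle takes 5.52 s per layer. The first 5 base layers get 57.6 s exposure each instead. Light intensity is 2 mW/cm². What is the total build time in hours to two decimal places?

6.45 hours

Number of layers: 52.3 / 0.025 → 2092 (rounded up).
Burn-in layers = 5 × (57.6 + 5.52) = 315.6 s.
Regular layers = 2087 × (5.45 + 5.52) = 22894.39 s.
Sum: 315.6 + 22894.39 = 23209.99 s → 6.45 hours.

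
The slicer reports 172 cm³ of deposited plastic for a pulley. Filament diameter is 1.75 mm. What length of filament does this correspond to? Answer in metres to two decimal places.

Cross-section of 1.75 mm filament: π·(1.75/2)² = 2.4053 mm².
L = 172000 mm³ / 2.4053 mm² = 71508.75 mm, i.e. 71.51 m.

71.51 m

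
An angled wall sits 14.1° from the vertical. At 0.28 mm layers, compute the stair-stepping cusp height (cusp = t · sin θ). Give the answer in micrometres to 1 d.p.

68.2 μm

sin(14.1°) = 0.2436, so cusp = 0.28 × 0.2436 = 0.068208 mm → 68.2 μm.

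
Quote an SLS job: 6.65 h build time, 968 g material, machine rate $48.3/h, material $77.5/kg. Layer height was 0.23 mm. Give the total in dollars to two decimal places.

Machine cost = 48.3 × 6.65 = $321.195.
Feedstock cost = 77.5 × 968/1000 = $75.02.
Total = 321.195 + 75.02 = 396.215 ≈ $396.22.

$396.22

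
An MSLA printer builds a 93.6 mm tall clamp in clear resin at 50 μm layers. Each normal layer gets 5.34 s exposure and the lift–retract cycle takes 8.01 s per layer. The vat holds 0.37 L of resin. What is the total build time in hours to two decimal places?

6.94 hours

Number of layers: 93.6 / 0.05 → 1872 (rounded up).
Cycle time: 5.34 + 8.01 → 13.35 s.
Total = 1872 × 13.35 = 24991.2 s = 6.94 hours.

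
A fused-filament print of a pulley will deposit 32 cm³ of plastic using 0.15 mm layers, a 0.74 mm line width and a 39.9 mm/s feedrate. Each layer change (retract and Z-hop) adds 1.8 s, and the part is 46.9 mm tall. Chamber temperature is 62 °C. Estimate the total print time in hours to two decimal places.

2.16 hours

Line area: 0.15 × 0.74 → 0.111 mm².
Toolpath length = 32 cm³ / 0.111 mm² = 32000 / 0.111 = 288288.3 mm.
Print-move time: 288288.3 / 39.9 → 7225.3 s.
Layer count = ceil(46.9 / 0.15) = 313.
Z-hop total: 313 × 1.8 → 563.4 s.
Total = 7225.3 + 563.4 = 7788.7 s = 2.16 hours.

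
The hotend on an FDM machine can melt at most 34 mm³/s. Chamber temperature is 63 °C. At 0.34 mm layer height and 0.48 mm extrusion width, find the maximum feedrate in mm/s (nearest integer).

Extrusion cross-section: 0.34 × 0.48 → 0.1632 mm².
v_max = Q/A = 34/0.1632 = 208.33 mm/s → 208 mm/s.

208 mm/s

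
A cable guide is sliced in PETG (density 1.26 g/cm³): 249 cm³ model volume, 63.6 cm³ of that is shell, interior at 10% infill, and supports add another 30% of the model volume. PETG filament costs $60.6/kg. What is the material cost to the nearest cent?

$11.98

Interior volume = 249 − 63.6, so 185.4 cm³.
Deposited infill = 0.10 × 185.4 = 18.54 cm³.
Support = 0.30 × 249, so 74.7 cm³.
Total printed volume = 63.6 + 18.54 + 74.7, so 156.84 cm³.
Mass = 156.84 × 1.26 = 197.6184 g.
At $60.6/kg: 197.6184/1000 × 60.6 = $11.98.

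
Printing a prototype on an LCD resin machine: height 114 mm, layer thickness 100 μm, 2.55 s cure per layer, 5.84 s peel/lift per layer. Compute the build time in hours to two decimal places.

Layer count = ceil(114 / 0.1) = 1140.
Each layer takes = 2.55 + 5.84, so 8.39 s.
Build time: 1140 × 8.39 s = 9564.6 s, i.e. 2.66 hours.

2.66 hours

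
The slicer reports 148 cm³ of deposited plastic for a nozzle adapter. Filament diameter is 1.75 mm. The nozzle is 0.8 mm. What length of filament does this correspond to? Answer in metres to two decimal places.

A = π r² = π × 0.875² = 2.4053 mm².
Length = 148 cm³ / 2.4053 mm² = 148000 / 2.4053 = 61530.79 mm = 61.53 m.

61.53 m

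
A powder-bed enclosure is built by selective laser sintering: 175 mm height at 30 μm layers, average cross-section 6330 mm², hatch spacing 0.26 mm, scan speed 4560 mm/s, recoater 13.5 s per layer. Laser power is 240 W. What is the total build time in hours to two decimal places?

30.53 hours

Layer count = ceil(175 / 0.03) = 5834.
Per-layer scan distance = 6330 / 0.26 = 24346.2 mm.
Scan time per layer = 24346.2 / 4560, so 5.3391 s.
Layer cycle = 5.3391 + 13.5, so 18.8391 s.
Build time = 5834 × 18.8391 = 109907.3094 s = 30.53 hours.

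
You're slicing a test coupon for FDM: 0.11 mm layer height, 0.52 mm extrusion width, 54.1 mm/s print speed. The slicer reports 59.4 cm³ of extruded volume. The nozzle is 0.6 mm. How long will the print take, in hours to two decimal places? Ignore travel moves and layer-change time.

Extrusion cross-section = 0.11 × 0.52 = 0.0572 mm².
Total extruded path = 59400/0.0572 = 1038461.5 mm.
Time extruding = 1038461.5 / 54.1 = 19195.2 s.
In the requested units: 19195.2 s = 5.33 hours.

5.33 hours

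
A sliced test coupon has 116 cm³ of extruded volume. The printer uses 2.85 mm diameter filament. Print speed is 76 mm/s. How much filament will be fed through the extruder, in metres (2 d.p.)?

18.18 m

Cross-section of 2.85 mm filament: π·(2.85/2)² = 6.3794 mm².
L = 116000 mm³ / 6.3794 mm² = 18183.53 mm, i.e. 18.18 m.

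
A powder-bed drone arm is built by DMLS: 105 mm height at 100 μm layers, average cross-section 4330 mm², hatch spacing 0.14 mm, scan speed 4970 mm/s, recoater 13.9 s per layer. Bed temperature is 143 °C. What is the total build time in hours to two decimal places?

Number of layers: 105 / 0.1 → 1050 (rounded up).
Scan path per layer: 4330 / 0.14 → 30928.6 mm.
Scan time per layer: 30928.6 / 4970 → 6.2231 s.
Time per layer = 6.2231 + 13.9, so 20.1231 s.
Total: 1050 × 20.1231 s = 21129.255 s → 5.87 hours.

5.87 hours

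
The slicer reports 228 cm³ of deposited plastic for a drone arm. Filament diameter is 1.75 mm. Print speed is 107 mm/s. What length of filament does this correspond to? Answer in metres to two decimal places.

Cross-section of 1.75 mm filament: π·(1.75/2)² = 2.4053 mm².
Length = 228 cm³ / 2.4053 mm² = 228000 / 2.4053 = 94790.67 mm = 94.79 m.

94.79 m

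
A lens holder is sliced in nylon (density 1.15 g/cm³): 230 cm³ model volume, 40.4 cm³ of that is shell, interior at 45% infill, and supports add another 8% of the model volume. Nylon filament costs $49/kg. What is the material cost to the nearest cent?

$8.12

Infill region: 230 − 40.4 → 189.6 cm³.
Infill deposited = 0.45 × 189.6, so 85.32 cm³.
Support = 0.08 × 230, so 18.4 cm³.
Total extruded = 40.4 + 85.32 + 18.4 = 144.12 cm³.
Mass = 144.12 × 1.15 = 165.738 g.
At $49/kg: 165.738/1000 × 49 = $8.12.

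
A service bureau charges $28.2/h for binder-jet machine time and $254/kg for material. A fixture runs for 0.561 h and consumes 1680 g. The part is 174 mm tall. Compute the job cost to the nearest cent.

$442.54

Time charge: 28.2 × 0.561 → $15.8202.
Material cost = 254 × 1680/1000 = $426.72.
Job cost: 15.8202 + 426.72 = 442.5402 ≈ $442.54.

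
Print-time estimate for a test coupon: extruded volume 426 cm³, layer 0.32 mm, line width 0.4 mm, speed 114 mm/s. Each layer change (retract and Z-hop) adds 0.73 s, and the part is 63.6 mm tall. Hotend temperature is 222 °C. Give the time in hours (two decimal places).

Line area = 0.32 × 0.4, so 0.128 mm².
Toolpath length = 426 cm³ / 0.128 mm² = 426000 / 0.128 = 3328125 mm.
Time extruding = 3328125 / 114, so 29194.1 s.
Layers = ⌈63.6/0.32⌉ = 199.
Layer-change overhead = 199 × 0.73, so 145.27 s.
Total = 29194.1 + 145.27 = 29339.37 s = 8.15 hours.

8.15 hours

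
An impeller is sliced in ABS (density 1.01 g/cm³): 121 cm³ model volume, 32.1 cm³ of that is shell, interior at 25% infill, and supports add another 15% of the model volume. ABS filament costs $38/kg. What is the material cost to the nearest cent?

Interior volume = 121 − 32.1 = 88.9 cm³.
Infill volume: 0.25 × 88.9 → 22.225 cm³.
Support = 0.15 × 121, so 18.15 cm³.
Total extruded = 32.1 + 22.225 + 18.15, so 72.475 cm³.
Mass = 72.475 × 1.01 = 73.19975 g.
At $38/kg: 73.19975/1000 × 38 = $2.78.

$2.78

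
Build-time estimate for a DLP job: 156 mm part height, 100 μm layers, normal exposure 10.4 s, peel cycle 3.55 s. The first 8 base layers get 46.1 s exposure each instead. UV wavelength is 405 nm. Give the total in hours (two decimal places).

Layer count = ceil(156 / 0.1) = 1560.
Bottom layers = 8 × (46.1 + 3.55) = 397.2 s.
Normal layers: 1552 × (10.4 + 3.55) → 21650.4 s.
Total = 397.2 + 21650.4 = 22047.6 s = 6.12 hours.

6.12 hours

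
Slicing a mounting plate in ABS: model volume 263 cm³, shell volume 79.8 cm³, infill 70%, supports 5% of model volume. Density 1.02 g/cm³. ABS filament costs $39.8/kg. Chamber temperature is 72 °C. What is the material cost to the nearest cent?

$8.98

Interior volume = 263 − 79.8, so 183.2 cm³.
Deposited infill = 0.70 × 183.2, so 128.24 cm³.
Support = 0.05 × 263, so 13.15 cm³.
Total extruded = 79.8 + 128.24 + 13.15, so 221.19 cm³.
Mass = 221.19 × 1.02 = 225.6138 g.
At $39.8/kg: 225.6138/1000 × 39.8 = $8.98.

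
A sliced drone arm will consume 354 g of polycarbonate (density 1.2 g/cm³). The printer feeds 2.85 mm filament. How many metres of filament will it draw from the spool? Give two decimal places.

Extruded volume: 354/1.2 = 295 cm³ (295000 mm³).
A = π r² = π × 1.425² = 6.3794 mm².
L = V/A = 295000/6.3794 = 46242.59 mm → 46.24 m.

46.24 m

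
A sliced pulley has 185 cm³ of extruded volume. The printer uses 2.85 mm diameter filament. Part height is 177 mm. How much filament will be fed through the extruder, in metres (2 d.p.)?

29.00 m

Filament cross-section = π × (2.85/2)² = 6.3794 mm².
Length = 185 cm³ / 6.3794 mm² = 185000 / 6.3794 = 28999.59 mm = 29.00 m.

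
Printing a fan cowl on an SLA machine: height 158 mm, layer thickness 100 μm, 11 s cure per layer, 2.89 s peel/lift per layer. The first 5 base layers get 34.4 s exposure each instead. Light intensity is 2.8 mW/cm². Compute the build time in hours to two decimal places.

6.13 hours

Layer count = ceil(158 / 0.1) = 1580.
Base layers: 5 × (34.4 + 2.89) → 186.45 s.
Remaining layers = 1575 × (11 + 2.89), so 21876.75 s.
Sum: 186.45 + 21876.75 = 22063.2 s → 6.13 hours.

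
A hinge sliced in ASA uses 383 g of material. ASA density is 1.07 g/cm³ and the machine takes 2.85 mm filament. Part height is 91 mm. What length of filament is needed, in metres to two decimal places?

56.11 m

Volume = 383 g / 1.07 g·cm⁻³ = 357.9439 cm³ = 357943.9 mm³.
Filament cross-section = π × (2.85/2)² = 6.3794 mm².
Length = 357943.9 / 6.3794 = 56109.34 mm = 56.11 m.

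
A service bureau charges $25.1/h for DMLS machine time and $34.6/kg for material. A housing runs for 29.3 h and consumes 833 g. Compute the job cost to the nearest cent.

Machine cost: 25.1 × 29.3 → $735.43.
Material charge = 34.6 × 833/1000, so $28.8218.
Total = 735.43 + 28.8218 = 764.2518 ≈ $764.25.

$764.25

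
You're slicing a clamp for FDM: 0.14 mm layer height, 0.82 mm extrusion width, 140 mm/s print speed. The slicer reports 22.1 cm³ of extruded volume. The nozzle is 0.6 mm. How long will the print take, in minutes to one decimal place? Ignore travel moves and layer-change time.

Line area = 0.14 × 0.82 = 0.1148 mm².
Path length: 22100 mm³ / 0.1148 mm² → 192508.7 mm.
Print-move time = 192508.7 / 140, so 1375.1 s.
In the requested units: 1375.1 s = 22.9 minutes.

22.9 minutes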